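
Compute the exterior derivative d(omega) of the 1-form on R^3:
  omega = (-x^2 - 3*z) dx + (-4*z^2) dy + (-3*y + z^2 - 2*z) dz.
d(omega) = (3) dx ∧ dz + (8*z - 3) dy ∧ dz

For a 1-form omega = sum_i f_i dx_i, the exterior derivative is
  d(omega) = sum_{i < j} (∂f_j/∂x_i - ∂f_i/∂x_j) dx_i ∧ dx_j.
  coefficient of dx ∧ dz: ∂f_3/∂x - ∂f_1/∂z = ∂(-3*y + z^2 - 2*z)/∂x - ∂(-x^2 - 3*z)/∂z = 3
  coefficient of dy ∧ dz: ∂f_3/∂y - ∂f_2/∂z = ∂(-3*y + z^2 - 2*z)/∂y - ∂(-4*z^2)/∂z = 8*z - 3
Assembling: d(omega) = (3) dx ∧ dz + (8*z - 3) dy ∧ dz.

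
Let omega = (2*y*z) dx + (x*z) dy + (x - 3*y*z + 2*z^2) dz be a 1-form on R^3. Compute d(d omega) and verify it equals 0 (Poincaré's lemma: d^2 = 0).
d(d omega) = 0

Step 1: d omega = sum_{i<j} (∂f_j/∂x_i - ∂f_i/∂x_j) dx_i ∧ dx_j:
  coeff of dx ∧ dy: -z
  coeff of dx ∧ dz: 1 - 2*y
  coeff of dy ∧ dz: -x - 3*z
Step 2: Apply d again to each 2-form coefficient. The only possible 3-form in R^3 is dx ∧ dy ∧ dz, with coefficient
  ∂(coeff of dy∧dz)/∂x - ∂(coeff of dx∧dz)/∂y + ∂(coeff of dx∧dy)/∂z
  = ∂/∂x (-x - 3*z) - ∂/∂y (1 - 2*y) + ∂/∂z (-z).
Each of these terms simplifies to sums of mixed partials that cancel in pairs. The result is 0 (by equality of mixed partials for smooth functions — Schwarz / Clairaut).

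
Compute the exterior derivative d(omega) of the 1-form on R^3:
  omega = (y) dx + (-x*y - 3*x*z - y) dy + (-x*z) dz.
d(omega) = (-y - 3*z - 1) dx ∧ dy + (-z) dx ∧ dz + (3*x) dy ∧ dz

For a 1-form omega = sum_i f_i dx_i, the exterior derivative is
  d(omega) = sum_{i < j} (∂f_j/∂x_i - ∂f_i/∂x_j) dx_i ∧ dx_j.
  coefficient of dx ∧ dy: ∂f_2/∂x - ∂f_1/∂y = ∂(-x*y - 3*x*z - y)/∂x - ∂(y)/∂y = -y - 3*z - 1
  coefficient of dx ∧ dz: ∂f_3/∂x - ∂f_1/∂z = ∂(-x*z)/∂x - ∂(y)/∂z = -z
  coefficient of dy ∧ dz: ∂f_3/∂y - ∂f_2/∂z = ∂(-x*z)/∂y - ∂(-x*y - 3*x*z - y)/∂z = 3*x
Assembling: d(omega) = (-y - 3*z - 1) dx ∧ dy + (-z) dx ∧ dz + (3*x) dy ∧ dz.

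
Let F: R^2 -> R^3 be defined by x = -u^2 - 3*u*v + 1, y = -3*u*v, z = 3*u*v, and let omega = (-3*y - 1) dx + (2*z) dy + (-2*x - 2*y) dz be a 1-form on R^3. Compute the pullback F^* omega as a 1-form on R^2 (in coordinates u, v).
F^* omega = (-12*u^2*v - 9*u*v^2 + 2*u - 3*v) du + (3*u*(2*u^2 - 3*u*v - 1)) dv

Using F^*(f dg) = (f ∘ F) d(g ∘ F), substitute each coordinate x_i by F_i(u, v) in f_i, and replace dx_i by d F_i = (∂F_i/∂u) du + (∂F_i/∂v) dv.
  For the x component: f_1(F) = 9*u*v - 1; d F_1 = (-2*u - 3*v) du + (-3*u) dv
  For the y component: f_2(F) = 6*u*v; d F_2 = (-3*v) du + (-3*u) dv
  For the z component: f_3(F) = 2*u^2 + 12*u*v - 2; d F_3 = (3*v) du + (3*u) dv
Combining and collecting du, dv coefficients:
  coeff of du: -12*u^2*v - 9*u*v^2 + 2*u - 3*v
  coeff of dv: 3*u*(2*u^2 - 3*u*v - 1)
F^* omega = (-12*u^2*v - 9*u*v^2 + 2*u - 3*v) du + (3*u*(2*u^2 - 3*u*v - 1)) dv.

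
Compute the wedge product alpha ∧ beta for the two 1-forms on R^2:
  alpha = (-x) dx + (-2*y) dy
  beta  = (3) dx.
alpha ∧ beta = (6*y) dx ∧ dy

Distribute the wedge, using dx_i ∧ dx_j = -dx_j ∧ dx_i and dx_i ∧ dx_i = 0. For each pair (i, j) with i < j, the coefficient of dx_i ∧ dx_j in alpha ∧ beta is (alpha_i * beta_j - alpha_j * beta_i). Collecting: alpha ∧ beta = (6*y) dx ∧ dy.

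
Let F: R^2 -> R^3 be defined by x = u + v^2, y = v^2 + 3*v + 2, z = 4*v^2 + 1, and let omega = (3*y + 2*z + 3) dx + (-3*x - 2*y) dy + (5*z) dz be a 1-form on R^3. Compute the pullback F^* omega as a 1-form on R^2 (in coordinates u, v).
F^* omega = (11*v^2 + 9*v + 11) du + (-6*u*v - 9*u + 172*v^3 - 9*v^2 + 36*v - 12) dv

Using F^*(f dg) = (f ∘ F) d(g ∘ F), substitute each coordinate x_i by F_i(u, v) in f_i, and replace dx_i by d F_i = (∂F_i/∂u) du + (∂F_i/∂v) dv.
  For the x component: f_1(F) = 11*v^2 + 9*v + 11; d F_1 = (1) du + (2*v) dv
  For the y component: f_2(F) = -3*u - 5*v^2 - 6*v - 4; d F_2 = (0) du + (2*v + 3) dv
  For the z component: f_3(F) = 20*v^2 + 5; d F_3 = (0) du + (8*v) dv
Combining and collecting du, dv coefficients:
  coeff of du: 11*v^2 + 9*v + 11
  coeff of dv: -6*u*v - 9*u + 172*v^3 - 9*v^2 + 36*v - 12
F^* omega = (11*v^2 + 9*v + 11) du + (-6*u*v - 9*u + 172*v^3 - 9*v^2 + 36*v - 12) dv.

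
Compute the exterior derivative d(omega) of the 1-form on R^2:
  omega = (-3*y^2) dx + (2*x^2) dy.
d(omega) = (4*x + 6*y) dx ∧ dy

For a 1-form omega = sum_i f_i dx_i, the exterior derivative is
  d(omega) = sum_{i < j} (∂f_j/∂x_i - ∂f_i/∂x_j) dx_i ∧ dx_j.
  coefficient of dx ∧ dy: ∂f_2/∂x - ∂f_1/∂y = ∂(2*x^2)/∂x - ∂(-3*y^2)/∂y = 4*x + 6*y
Assembling: d(omega) = (4*x + 6*y) dx ∧ dy.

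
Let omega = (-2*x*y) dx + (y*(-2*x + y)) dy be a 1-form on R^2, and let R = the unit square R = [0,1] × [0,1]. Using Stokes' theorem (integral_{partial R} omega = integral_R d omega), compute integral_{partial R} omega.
integral_(partial R) omega = 0

Stokes: integral_partial_R omega = integral_R d omega with d omega = (∂Q/∂x - ∂P/∂y) dx ∧ dy.
  ∂Q/∂x = -2*y
  ∂P/∂y = -2*x
  integrand = ∂Q/∂x - ∂P/∂y = 2*x - 2*y.
Integrating over R: integral_0^1 integral_0^1 (2*x - 2*y) dx dy = 0.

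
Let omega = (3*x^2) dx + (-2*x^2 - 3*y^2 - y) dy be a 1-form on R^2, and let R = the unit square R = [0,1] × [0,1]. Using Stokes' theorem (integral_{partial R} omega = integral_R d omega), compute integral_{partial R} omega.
integral_(partial R) omega = -2

Stokes: integral_partial_R omega = integral_R d omega with d omega = (∂Q/∂x - ∂P/∂y) dx ∧ dy.
  ∂Q/∂x = -4*x
  ∂P/∂y = 0
  integrand = ∂Q/∂x - ∂P/∂y = -4*x.
Integrating over R: integral_0^1 integral_0^1 (-4*x) dx dy = -2.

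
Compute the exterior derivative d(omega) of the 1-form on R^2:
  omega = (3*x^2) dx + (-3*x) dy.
d(omega) = (-3) dx ∧ dy

For a 1-form omega = sum_i f_i dx_i, the exterior derivative is
  d(omega) = sum_{i < j} (∂f_j/∂x_i - ∂f_i/∂x_j) dx_i ∧ dx_j.
  coefficient of dx ∧ dy: ∂f_2/∂x - ∂f_1/∂y = ∂(-3*x)/∂x - ∂(3*x^2)/∂y = -3
Assembling: d(omega) = (-3) dx ∧ dy.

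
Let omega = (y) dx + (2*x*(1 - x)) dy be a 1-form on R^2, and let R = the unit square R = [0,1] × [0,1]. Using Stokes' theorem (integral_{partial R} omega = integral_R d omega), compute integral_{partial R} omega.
integral_(partial R) omega = -1

Stokes: integral_partial_R omega = integral_R d omega with d omega = (∂Q/∂x - ∂P/∂y) dx ∧ dy.
  ∂Q/∂x = 2 - 4*x
  ∂P/∂y = 1
  integrand = ∂Q/∂x - ∂P/∂y = 1 - 4*x.
Integrating over R: integral_0^1 integral_0^1 (1 - 4*x) dx dy = -1.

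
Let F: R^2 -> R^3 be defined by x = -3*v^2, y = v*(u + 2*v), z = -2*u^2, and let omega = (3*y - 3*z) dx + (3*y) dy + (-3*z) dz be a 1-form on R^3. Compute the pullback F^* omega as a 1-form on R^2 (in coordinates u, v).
F^* omega = (-24*u^3 + 3*u*v^2 + 6*v^3) du + (-33*u^2*v - 12*v^3) dv

Using F^*(f dg) = (f ∘ F) d(g ∘ F), substitute each coordinate x_i by F_i(u, v) in f_i, and replace dx_i by d F_i = (∂F_i/∂u) du + (∂F_i/∂v) dv.
  For the x component: f_1(F) = 6*u^2 + 3*u*v + 6*v^2; d F_1 = (0) du + (-6*v) dv
  For the y component: f_2(F) = 3*v*(u + 2*v); d F_2 = (v) du + (u + 4*v) dv
  For the z component: f_3(F) = 6*u^2; d F_3 = (-4*u) du + (0) dv
Combining and collecting du, dv coefficients:
  coeff of du: -24*u^3 + 3*u*v^2 + 6*v^3
  coeff of dv: -33*u^2*v - 12*v^3
F^* omega = (-24*u^3 + 3*u*v^2 + 6*v^3) du + (-33*u^2*v - 12*v^3) dv.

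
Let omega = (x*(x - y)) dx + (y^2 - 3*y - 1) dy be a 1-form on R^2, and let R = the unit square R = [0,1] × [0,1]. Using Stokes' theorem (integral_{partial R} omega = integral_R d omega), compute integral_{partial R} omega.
integral_(partial R) omega = 1/2

Stokes: integral_partial_R omega = integral_R d omega with d omega = (∂Q/∂x - ∂P/∂y) dx ∧ dy.
  ∂Q/∂x = 0
  ∂P/∂y = -x
  integrand = ∂Q/∂x - ∂P/∂y = x.
Integrating over R: integral_0^1 integral_0^1 (x) dx dy = 1/2.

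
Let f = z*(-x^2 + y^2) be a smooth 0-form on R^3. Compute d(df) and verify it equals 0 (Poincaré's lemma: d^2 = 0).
d(df) = 0

Step 1: df = sum_i (∂f/∂x_i) dx_i = (-2*x*z) dx + (2*y*z) dy + (-x^2 + y^2) dz.
Step 2: Apply d again. Using the 1-form formula, the coefficient of dx ∧ dy in d(df) is ∂^2 f/∂x ∂y - ∂^2 f/∂y ∂x = (0) - (0) = 0 (equality of mixed partials for smooth f).
Similarly for dx ∧ dz and dy ∧ dz — all coefficients vanish. So d(df) = 0.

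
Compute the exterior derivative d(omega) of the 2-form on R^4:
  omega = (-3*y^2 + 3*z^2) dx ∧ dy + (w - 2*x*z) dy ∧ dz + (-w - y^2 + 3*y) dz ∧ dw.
d(omega) = (4*z) dx ∧ dy ∧ dz + (4 - 2*y) dy ∧ dz ∧ dw

For a 2-form omega = sum_{i<j} g_{ij} dx_i ∧ dx_j, the exterior derivative is
  d(omega) = sum_{i<j} d(g_{ij}) ∧ dx_i ∧ dx_j = sum_{i<j, k} (∂g_{ij}/∂x_k) dx_k ∧ dx_i ∧ dx_j.
Expand each term, using dx_k ∧ dx_i ∧ dx_j = sgn(permutation) dx_{(a)} ∧ dx_{(b)} ∧ dx_{(c)} with (a < b < c) sorted:
  d(-3*y^2 + 3*z^2) includes (∂/∂z)(-3*y^2 + 3*z^2) dz = (6*z) dz, which multiplied by dx ∧ dy gives (6*z) dx ∧ dy ∧ dz
  d(w - 2*x*z) includes (∂/∂x)(w - 2*x*z) dx = (-2*z) dx, which multiplied by dy ∧ dz gives (-2*z) dx ∧ dy ∧ dz
  d(w - 2*x*z) includes (∂/∂w)(w - 2*x*z) dw = (1) dw, which multiplied by dy ∧ dz gives (1) dy ∧ dz ∧ dw
  d(-w - y^2 + 3*y) includes (∂/∂y)(-w - y^2 + 3*y) dy = (3 - 2*y) dy, which multiplied by dz ∧ dw gives (3 - 2*y) dy ∧ dz ∧ dw
Collecting like 3-forms: d(omega) = (4*z) dx ∧ dy ∧ dz + (4 - 2*y) dy ∧ dz ∧ dw.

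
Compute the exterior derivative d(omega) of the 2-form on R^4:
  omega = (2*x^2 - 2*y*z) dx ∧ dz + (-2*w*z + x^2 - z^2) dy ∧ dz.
d(omega) = (2*x + 2*z) dx ∧ dy ∧ dz + (-2*z) dy ∧ dz ∧ dw

For a 2-form omega = sum_{i<j} g_{ij} dx_i ∧ dx_j, the exterior derivative is
  d(omega) = sum_{i<j} d(g_{ij}) ∧ dx_i ∧ dx_j = sum_{i<j, k} (∂g_{ij}/∂x_k) dx_k ∧ dx_i ∧ dx_j.
Expand each term, using dx_k ∧ dx_i ∧ dx_j = sgn(permutation) dx_{(a)} ∧ dx_{(b)} ∧ dx_{(c)} with (a < b < c) sorted:
  d(2*x^2 - 2*y*z) includes (∂/∂y)(2*x^2 - 2*y*z) dy = (-2*z) dy, which multiplied by dx ∧ dz gives (2*z) dx ∧ dy ∧ dz
  d(-2*w*z + x^2 - z^2) includes (∂/∂x)(-2*w*z + x^2 - z^2) dx = (2*x) dx, which multiplied by dy ∧ dz gives (2*x) dx ∧ dy ∧ dz
  d(-2*w*z + x^2 - z^2) includes (∂/∂w)(-2*w*z + x^2 - z^2) dw = (-2*z) dw, which multiplied by dy ∧ dz gives (-2*z) dy ∧ dz ∧ dw
Collecting like 3-forms: d(omega) = (2*x + 2*z) dx ∧ dy ∧ dz + (-2*z) dy ∧ dz ∧ dw.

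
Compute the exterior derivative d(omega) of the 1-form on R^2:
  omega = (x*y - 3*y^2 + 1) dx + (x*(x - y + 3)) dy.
d(omega) = (x + 5*y + 3) dx ∧ dy

For a 1-form omega = sum_i f_i dx_i, the exterior derivative is
  d(omega) = sum_{i < j} (∂f_j/∂x_i - ∂f_i/∂x_j) dx_i ∧ dx_j.
  coefficient of dx ∧ dy: ∂f_2/∂x - ∂f_1/∂y = ∂(x*(x - y + 3))/∂x - ∂(x*y - 3*y^2 + 1)/∂y = x + 5*y + 3
Assembling: d(omega) = (x + 5*y + 3) dx ∧ dy.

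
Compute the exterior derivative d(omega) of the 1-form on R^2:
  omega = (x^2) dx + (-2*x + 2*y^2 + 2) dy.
d(omega) = (-2) dx ∧ dy

For a 1-form omega = sum_i f_i dx_i, the exterior derivative is
  d(omega) = sum_{i < j} (∂f_j/∂x_i - ∂f_i/∂x_j) dx_i ∧ dx_j.
  coefficient of dx ∧ dy: ∂f_2/∂x - ∂f_1/∂y = ∂(-2*x + 2*y^2 + 2)/∂x - ∂(x^2)/∂y = -2
Assembling: d(omega) = (-2) dx ∧ dy.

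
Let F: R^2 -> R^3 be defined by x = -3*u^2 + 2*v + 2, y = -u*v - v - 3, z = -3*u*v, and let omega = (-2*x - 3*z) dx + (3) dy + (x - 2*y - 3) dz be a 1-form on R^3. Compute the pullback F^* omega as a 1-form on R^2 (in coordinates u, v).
F^* omega = (-36*u^3 - 45*u^2*v - 6*u*v^2 + 24*u*v + 24*u - 12*v^2 - 18*v) du + (9*u^3 - 6*u^2*v + 12*u^2 + 6*u*v - 18*u - 8*v - 11) dv

Using F^*(f dg) = (f ∘ F) d(g ∘ F), substitute each coordinate x_i by F_i(u, v) in f_i, and replace dx_i by d F_i = (∂F_i/∂u) du + (∂F_i/∂v) dv.
  For the x component: f_1(F) = 6*u^2 + 9*u*v - 4*v - 4; d F_1 = (-6*u) du + (2) dv
  For the y component: f_2(F) = 3; d F_2 = (-v) du + (-u - 1) dv
  For the z component: f_3(F) = -3*u^2 + 2*u*v + 4*v + 5; d F_3 = (-3*v) du + (-3*u) dv
Combining and collecting du, dv coefficients:
  coeff of du: -36*u^3 - 45*u^2*v - 6*u*v^2 + 24*u*v + 24*u - 12*v^2 - 18*v
  coeff of dv: 9*u^3 - 6*u^2*v + 12*u^2 + 6*u*v - 18*u - 8*v - 11
F^* omega = (-36*u^3 - 45*u^2*v - 6*u*v^2 + 24*u*v + 24*u - 12*v^2 - 18*v) du + (9*u^3 - 6*u^2*v + 12*u^2 + 6*u*v - 18*u - 8*v - 11) dv.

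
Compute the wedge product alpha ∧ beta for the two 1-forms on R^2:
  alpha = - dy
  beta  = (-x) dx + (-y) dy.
alpha ∧ beta = (-x) dx ∧ dy

Distribute the wedge, using dx_i ∧ dx_j = -dx_j ∧ dx_i and dx_i ∧ dx_i = 0. For each pair (i, j) with i < j, the coefficient of dx_i ∧ dx_j in alpha ∧ beta is (alpha_i * beta_j - alpha_j * beta_i). Collecting: alpha ∧ beta = (-x) dx ∧ dy.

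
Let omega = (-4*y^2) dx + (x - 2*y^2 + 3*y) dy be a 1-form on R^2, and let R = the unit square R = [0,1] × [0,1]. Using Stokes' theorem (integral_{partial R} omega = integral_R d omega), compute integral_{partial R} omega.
integral_(partial R) omega = 5

Stokes: integral_partial_R omega = integral_R d omega with d omega = (∂Q/∂x - ∂P/∂y) dx ∧ dy.
  ∂Q/∂x = 1
  ∂P/∂y = -8*y
  integrand = ∂Q/∂x - ∂P/∂y = 8*y + 1.
Integrating over R: integral_0^1 integral_0^1 (8*y + 1) dx dy = 5.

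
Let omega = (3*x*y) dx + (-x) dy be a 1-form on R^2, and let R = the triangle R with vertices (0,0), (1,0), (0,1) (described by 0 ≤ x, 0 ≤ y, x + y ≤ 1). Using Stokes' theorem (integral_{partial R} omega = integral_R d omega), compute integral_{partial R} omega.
integral_(partial R) omega = -1

Stokes: integral_partial_R omega = integral_R d omega with d omega = (∂Q/∂x - ∂P/∂y) dx ∧ dy.
  ∂Q/∂x = -1
  ∂P/∂y = 3*x
  integrand = ∂Q/∂x - ∂P/∂y = -3*x - 1.
Integrating over R: integral_0^1 integral_0^{1-x} (-3*x - 1) dy dx = -1.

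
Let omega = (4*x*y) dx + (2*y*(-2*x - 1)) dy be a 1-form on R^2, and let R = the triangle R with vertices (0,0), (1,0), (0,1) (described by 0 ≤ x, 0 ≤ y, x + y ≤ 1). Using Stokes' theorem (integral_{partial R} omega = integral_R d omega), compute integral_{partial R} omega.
integral_(partial R) omega = -4/3

Stokes: integral_partial_R omega = integral_R d omega with d omega = (∂Q/∂x - ∂P/∂y) dx ∧ dy.
  ∂Q/∂x = -4*y
  ∂P/∂y = 4*x
  integrand = ∂Q/∂x - ∂P/∂y = -4*x - 4*y.
Integrating over R: integral_0^1 integral_0^{1-x} (-4*x - 4*y) dy dx = -4/3.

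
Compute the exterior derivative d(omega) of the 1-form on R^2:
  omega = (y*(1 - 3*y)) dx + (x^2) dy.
d(omega) = (2*x + 6*y - 1) dx ∧ dy

For a 1-form omega = sum_i f_i dx_i, the exterior derivative is
  d(omega) = sum_{i < j} (∂f_j/∂x_i - ∂f_i/∂x_j) dx_i ∧ dx_j.
  coefficient of dx ∧ dy: ∂f_2/∂x - ∂f_1/∂y = ∂(x^2)/∂x - ∂(y*(1 - 3*y))/∂y = 2*x + 6*y - 1
Assembling: d(omega) = (2*x + 6*y - 1) dx ∧ dy.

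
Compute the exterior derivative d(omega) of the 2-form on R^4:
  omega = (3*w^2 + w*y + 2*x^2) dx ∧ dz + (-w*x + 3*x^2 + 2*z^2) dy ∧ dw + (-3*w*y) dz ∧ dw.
d(omega) = (-w) dx ∧ dy ∧ dz + (6*w + y) dx ∧ dz ∧ dw + (-w + 6*x) dx ∧ dy ∧ dw + (-3*w - 4*z) dy ∧ dz ∧ dw

For a 2-form omega = sum_{i<j} g_{ij} dx_i ∧ dx_j, the exterior derivative is
  d(omega) = sum_{i<j} d(g_{ij}) ∧ dx_i ∧ dx_j = sum_{i<j, k} (∂g_{ij}/∂x_k) dx_k ∧ dx_i ∧ dx_j.
Expand each term, using dx_k ∧ dx_i ∧ dx_j = sgn(permutation) dx_{(a)} ∧ dx_{(b)} ∧ dx_{(c)} with (a < b < c) sorted:
  d(3*w^2 + w*y + 2*x^2) includes (∂/∂y)(3*w^2 + w*y + 2*x^2) dy = (w) dy, which multiplied by dx ∧ dz gives (-w) dx ∧ dy ∧ dz
  d(3*w^2 + w*y + 2*x^2) includes (∂/∂w)(3*w^2 + w*y + 2*x^2) dw = (6*w + y) dw, which multiplied by dx ∧ dz gives (6*w + y) dx ∧ dz ∧ dw
  d(-w*x + 3*x^2 + 2*z^2) includes (∂/∂x)(-w*x + 3*x^2 + 2*z^2) dx = (-w + 6*x) dx, which multiplied by dy ∧ dw gives (-w + 6*x) dx ∧ dy ∧ dw
  d(-w*x + 3*x^2 + 2*z^2) includes (∂/∂z)(-w*x + 3*x^2 + 2*z^2) dz = (4*z) dz, which multiplied by dy ∧ dw gives (-4*z) dy ∧ dz ∧ dw
  d(-3*w*y) includes (∂/∂y)(-3*w*y) dy = (-3*w) dy, which multiplied by dz ∧ dw gives (-3*w) dy ∧ dz ∧ dw
Collecting like 3-forms: d(omega) = (-w) dx ∧ dy ∧ dz + (6*w + y) dx ∧ dz ∧ dw + (-w + 6*x) dx ∧ dy ∧ dw + (-3*w - 4*z) dy ∧ dz ∧ dw.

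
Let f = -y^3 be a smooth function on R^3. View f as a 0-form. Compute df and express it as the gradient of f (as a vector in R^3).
df = (0) dx + (-3*y^2) dy + (0) dz; grad f = (0, -3*y^2, 0)

For a 0-form f, d f = (∂f/∂x) dx + (∂f/∂y) dy + (∂f/∂z) dz. The components of the vector representation are exactly the entries of grad f in Cartesian coordinates:
  ∂f/∂x = 0
  ∂f/∂y = -3*y^2
  ∂f/∂z = 0.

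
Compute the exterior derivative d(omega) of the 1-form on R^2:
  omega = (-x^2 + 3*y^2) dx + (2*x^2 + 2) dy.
d(omega) = (4*x - 6*y) dx ∧ dy

For a 1-form omega = sum_i f_i dx_i, the exterior derivative is
  d(omega) = sum_{i < j} (∂f_j/∂x_i - ∂f_i/∂x_j) dx_i ∧ dx_j.
  coefficient of dx ∧ dy: ∂f_2/∂x - ∂f_1/∂y = ∂(2*x^2 + 2)/∂x - ∂(-x^2 + 3*y^2)/∂y = 4*x - 6*y
Assembling: d(omega) = (4*x - 6*y) dx ∧ dy.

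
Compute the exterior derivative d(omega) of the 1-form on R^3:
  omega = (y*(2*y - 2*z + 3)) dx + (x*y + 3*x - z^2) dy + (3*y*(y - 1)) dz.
d(omega) = (-3*y + 2*z) dx ∧ dy + (2*y) dx ∧ dz + (6*y + 2*z - 3) dy ∧ dz

For a 1-form omega = sum_i f_i dx_i, the exterior derivative is
  d(omega) = sum_{i < j} (∂f_j/∂x_i - ∂f_i/∂x_j) dx_i ∧ dx_j.
  coefficient of dx ∧ dy: ∂f_2/∂x - ∂f_1/∂y = ∂(x*y + 3*x - z^2)/∂x - ∂(y*(2*y - 2*z + 3))/∂y = -3*y + 2*z
  coefficient of dx ∧ dz: ∂f_3/∂x - ∂f_1/∂z = ∂(3*y*(y - 1))/∂x - ∂(y*(2*y - 2*z + 3))/∂z = 2*y
  coefficient of dy ∧ dz: ∂f_3/∂y - ∂f_2/∂z = ∂(3*y*(y - 1))/∂y - ∂(x*y + 3*x - z^2)/∂z = 6*y + 2*z - 3
Assembling: d(omega) = (-3*y + 2*z) dx ∧ dy + (2*y) dx ∧ dz + (6*y + 2*z - 3) dy ∧ dz.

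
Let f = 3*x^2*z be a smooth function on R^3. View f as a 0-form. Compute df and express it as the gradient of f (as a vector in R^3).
df = (6*x*z) dx + (0) dy + (3*x^2) dz; grad f = (6*x*z, 0, 3*x^2)

For a 0-form f, d f = (∂f/∂x) dx + (∂f/∂y) dy + (∂f/∂z) dz. The components of the vector representation are exactly the entries of grad f in Cartesian coordinates:
  ∂f/∂x = 6*x*z
  ∂f/∂y = 0
  ∂f/∂z = 3*x^2.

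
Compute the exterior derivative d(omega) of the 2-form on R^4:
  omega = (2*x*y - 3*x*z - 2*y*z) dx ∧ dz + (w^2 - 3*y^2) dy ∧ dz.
d(omega) = (-2*x + 2*z) dx ∧ dy ∧ dz + (2*w) dy ∧ dz ∧ dw

For a 2-form omega = sum_{i<j} g_{ij} dx_i ∧ dx_j, the exterior derivative is
  d(omega) = sum_{i<j} d(g_{ij}) ∧ dx_i ∧ dx_j = sum_{i<j, k} (∂g_{ij}/∂x_k) dx_k ∧ dx_i ∧ dx_j.
Expand each term, using dx_k ∧ dx_i ∧ dx_j = sgn(permutation) dx_{(a)} ∧ dx_{(b)} ∧ dx_{(c)} with (a < b < c) sorted:
  d(2*x*y - 3*x*z - 2*y*z) includes (∂/∂y)(2*x*y - 3*x*z - 2*y*z) dy = (2*x - 2*z) dy, which multiplied by dx ∧ dz gives (-2*x + 2*z) dx ∧ dy ∧ dz
  d(w^2 - 3*y^2) includes (∂/∂w)(w^2 - 3*y^2) dw = (2*w) dw, which multiplied by dy ∧ dz gives (2*w) dy ∧ dz ∧ dw
Collecting like 3-forms: d(omega) = (-2*x + 2*z) dx ∧ dy ∧ dz + (2*w) dy ∧ dz ∧ dw.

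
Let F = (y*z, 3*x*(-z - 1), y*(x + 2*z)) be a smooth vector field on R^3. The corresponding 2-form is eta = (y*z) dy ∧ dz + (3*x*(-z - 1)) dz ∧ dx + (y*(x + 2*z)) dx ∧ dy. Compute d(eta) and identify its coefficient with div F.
d(eta) = (2*y) dx ∧ dy ∧ dz; div F = 2*y

For a 2-form in R^3 of the form above, applying d gives a 3-form with coefficient ∂P/∂x + ∂Q/∂y + ∂R/∂z:
  ∂P/∂x = 0
  ∂Q/∂y = 0
  ∂R/∂z = 2*y
Sum = 2*y, which is exactly div F.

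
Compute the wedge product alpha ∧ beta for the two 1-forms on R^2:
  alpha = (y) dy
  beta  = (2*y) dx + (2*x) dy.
alpha ∧ beta = (-2*y^2) dx ∧ dy

Distribute the wedge, using dx_i ∧ dx_j = -dx_j ∧ dx_i and dx_i ∧ dx_i = 0. For each pair (i, j) with i < j, the coefficient of dx_i ∧ dx_j in alpha ∧ beta is (alpha_i * beta_j - alpha_j * beta_i). Collecting: alpha ∧ beta = (-2*y^2) dx ∧ dy.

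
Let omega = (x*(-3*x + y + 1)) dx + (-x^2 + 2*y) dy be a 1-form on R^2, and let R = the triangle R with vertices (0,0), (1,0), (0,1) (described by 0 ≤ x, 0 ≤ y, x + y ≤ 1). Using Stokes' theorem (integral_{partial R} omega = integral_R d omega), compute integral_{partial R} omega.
integral_(partial R) omega = -1/2

Stokes: integral_partial_R omega = integral_R d omega with d omega = (∂Q/∂x - ∂P/∂y) dx ∧ dy.
  ∂Q/∂x = -2*x
  ∂P/∂y = x
  integrand = ∂Q/∂x - ∂P/∂y = -3*x.
Integrating over R: integral_0^1 integral_0^{1-x} (-3*x) dy dx = -1/2.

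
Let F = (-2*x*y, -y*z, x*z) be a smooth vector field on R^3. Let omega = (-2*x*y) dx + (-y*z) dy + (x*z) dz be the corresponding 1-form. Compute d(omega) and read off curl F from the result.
d(omega) = (y) dy ∧ dz + (-z) dz ∧ dx + (2*x) dx ∧ dy; curl F = (y, -z, 2*x)

d omega = sum_{i<j} (∂f_j/∂x_i - ∂f_i/∂x_j) dx_i ∧ dx_j. Under the identification (dy ∧ dz, dz ∧ dx, dx ∧ dy) ↔ (e_x, e_y, e_z), the coefficients are exactly the components of curl F. Compute:
  ∂R/∂y - ∂Q/∂z = (0) - (-y) = y
  ∂P/∂z - ∂R/∂x = (0) - (z) = -z
  ∂Q/∂x - ∂P/∂y = (0) - (-2*x) = 2*x.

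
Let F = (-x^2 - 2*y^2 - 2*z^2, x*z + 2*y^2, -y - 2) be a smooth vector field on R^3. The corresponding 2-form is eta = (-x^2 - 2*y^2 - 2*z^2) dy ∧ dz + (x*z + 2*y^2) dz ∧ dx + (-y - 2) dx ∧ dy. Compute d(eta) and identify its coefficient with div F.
d(eta) = (-2*x + 4*y) dx ∧ dy ∧ dz; div F = -2*x + 4*y

For a 2-form in R^3 of the form above, applying d gives a 3-form with coefficient ∂P/∂x + ∂Q/∂y + ∂R/∂z:
  ∂P/∂x = -2*x
  ∂Q/∂y = 4*y
  ∂R/∂z = 0
Sum = -2*x + 4*y, which is exactly div F.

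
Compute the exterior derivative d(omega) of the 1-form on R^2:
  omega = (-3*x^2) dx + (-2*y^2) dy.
d(omega) = 0

For a 1-form omega = sum_i f_i dx_i, the exterior derivative is
  d(omega) = sum_{i < j} (∂f_j/∂x_i - ∂f_i/∂x_j) dx_i ∧ dx_j.

Assembling: d(omega) = 0.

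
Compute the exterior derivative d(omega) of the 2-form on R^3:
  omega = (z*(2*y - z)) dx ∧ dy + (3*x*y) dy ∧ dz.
d(omega) = (5*y - 2*z) dx ∧ dy ∧ dz

For a 2-form omega = sum_{i<j} g_{ij} dx_i ∧ dx_j, the exterior derivative is
  d(omega) = sum_{i<j} d(g_{ij}) ∧ dx_i ∧ dx_j = sum_{i<j, k} (∂g_{ij}/∂x_k) dx_k ∧ dx_i ∧ dx_j.
Expand each term, using dx_k ∧ dx_i ∧ dx_j = sgn(permutation) dx_{(a)} ∧ dx_{(b)} ∧ dx_{(c)} with (a < b < c) sorted:
  d(z*(2*y - z)) includes (∂/∂z)(z*(2*y - z)) dz = (2*y - 2*z) dz, which multiplied by dx ∧ dy gives (2*y - 2*z) dx ∧ dy ∧ dz
  d(3*x*y) includes (∂/∂x)(3*x*y) dx = (3*y) dx, which multiplied by dy ∧ dz gives (3*y) dx ∧ dy ∧ dz
Collecting like 3-forms: d(omega) = (5*y - 2*z) dx ∧ dy ∧ dz.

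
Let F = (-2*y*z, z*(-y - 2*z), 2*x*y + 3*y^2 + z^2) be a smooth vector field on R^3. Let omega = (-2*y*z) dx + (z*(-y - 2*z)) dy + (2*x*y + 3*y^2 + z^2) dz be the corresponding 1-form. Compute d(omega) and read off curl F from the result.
d(omega) = (2*x + 7*y + 4*z) dy ∧ dz + (-4*y) dz ∧ dx + (2*z) dx ∧ dy; curl F = (2*x + 7*y + 4*z, -4*y, 2*z)

d omega = sum_{i<j} (∂f_j/∂x_i - ∂f_i/∂x_j) dx_i ∧ dx_j. Under the identification (dy ∧ dz, dz ∧ dx, dx ∧ dy) ↔ (e_x, e_y, e_z), the coefficients are exactly the components of curl F. Compute:
  ∂R/∂y - ∂Q/∂z = (2*x + 6*y) - (-y - 4*z) = 2*x + 7*y + 4*z
  ∂P/∂z - ∂R/∂x = (-2*y) - (2*y) = -4*y
  ∂Q/∂x - ∂P/∂y = (0) - (-2*z) = 2*z.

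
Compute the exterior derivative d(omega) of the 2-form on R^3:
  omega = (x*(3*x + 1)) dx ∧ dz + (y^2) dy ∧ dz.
d(omega) = 0

For a 2-form omega = sum_{i<j} g_{ij} dx_i ∧ dx_j, the exterior derivative is
  d(omega) = sum_{i<j} d(g_{ij}) ∧ dx_i ∧ dx_j = sum_{i<j, k} (∂g_{ij}/∂x_k) dx_k ∧ dx_i ∧ dx_j.
Expand each term, using dx_k ∧ dx_i ∧ dx_j = sgn(permutation) dx_{(a)} ∧ dx_{(b)} ∧ dx_{(c)} with (a < b < c) sorted:

Collecting like 3-forms: d(omega) = 0.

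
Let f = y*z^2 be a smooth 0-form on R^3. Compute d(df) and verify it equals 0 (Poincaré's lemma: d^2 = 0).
d(df) = 0

Step 1: df = sum_i (∂f/∂x_i) dx_i = (0) dx + (z^2) dy + (2*y*z) dz.
Step 2: Apply d again. Using the 1-form formula, the coefficient of dx ∧ dy in d(df) is ∂^2 f/∂x ∂y - ∂^2 f/∂y ∂x = (0) - (0) = 0 (equality of mixed partials for smooth f).
Similarly for dx ∧ dz and dy ∧ dz — all coefficients vanish. So d(df) = 0.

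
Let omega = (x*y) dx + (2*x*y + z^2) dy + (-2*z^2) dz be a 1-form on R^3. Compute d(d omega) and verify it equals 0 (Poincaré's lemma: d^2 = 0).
d(d omega) = 0

Step 1: d omega = sum_{i<j} (∂f_j/∂x_i - ∂f_i/∂x_j) dx_i ∧ dx_j:
  coeff of dx ∧ dy: -x + 2*y
  coeff of dx ∧ dz: 0
  coeff of dy ∧ dz: -2*z
Step 2: Apply d again to each 2-form coefficient. The only possible 3-form in R^3 is dx ∧ dy ∧ dz, with coefficient
  ∂(coeff of dy∧dz)/∂x - ∂(coeff of dx∧dz)/∂y + ∂(coeff of dx∧dy)/∂z
  = ∂/∂x (-2*z) - ∂/∂y (0) + ∂/∂z (-x + 2*y).
Each of these terms simplifies to sums of mixed partials that cancel in pairs. The result is 0 (by equality of mixed partials for smooth functions — Schwarz / Clairaut).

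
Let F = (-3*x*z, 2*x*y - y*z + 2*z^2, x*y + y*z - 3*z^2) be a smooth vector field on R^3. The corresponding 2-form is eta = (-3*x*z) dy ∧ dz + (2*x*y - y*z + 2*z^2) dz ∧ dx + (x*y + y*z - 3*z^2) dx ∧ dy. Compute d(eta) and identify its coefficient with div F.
d(eta) = (2*x + y - 10*z) dx ∧ dy ∧ dz; div F = 2*x + y - 10*z

For a 2-form in R^3 of the form above, applying d gives a 3-form with coefficient ∂P/∂x + ∂Q/∂y + ∂R/∂z:
  ∂P/∂x = -3*z
  ∂Q/∂y = 2*x - z
  ∂R/∂z = y - 6*z
Sum = 2*x + y - 10*z, which is exactly div F.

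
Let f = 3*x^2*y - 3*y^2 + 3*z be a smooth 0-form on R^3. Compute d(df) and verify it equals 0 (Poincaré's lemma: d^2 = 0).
d(df) = 0

Step 1: df = sum_i (∂f/∂x_i) dx_i = (6*x*y) dx + (3*x^2 - 6*y) dy + (3) dz.
Step 2: Apply d again. Using the 1-form formula, the coefficient of dx ∧ dy in d(df) is ∂^2 f/∂x ∂y - ∂^2 f/∂y ∂x = (6*x) - (6*x) = 0 (equality of mixed partials for smooth f).
Similarly for dx ∧ dz and dy ∧ dz — all coefficients vanish. So d(df) = 0.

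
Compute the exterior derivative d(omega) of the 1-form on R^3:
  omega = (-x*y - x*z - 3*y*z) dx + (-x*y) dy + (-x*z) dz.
d(omega) = (x - y + 3*z) dx ∧ dy + (x + 3*y - z) dx ∧ dz

For a 1-form omega = sum_i f_i dx_i, the exterior derivative is
  d(omega) = sum_{i < j} (∂f_j/∂x_i - ∂f_i/∂x_j) dx_i ∧ dx_j.
  coefficient of dx ∧ dy: ∂f_2/∂x - ∂f_1/∂y = ∂(-x*y)/∂x - ∂(-x*y - x*z - 3*y*z)/∂y = x - y + 3*z
  coefficient of dx ∧ dz: ∂f_3/∂x - ∂f_1/∂z = ∂(-x*z)/∂x - ∂(-x*y - x*z - 3*y*z)/∂z = x + 3*y - z
Assembling: d(omega) = (x - y + 3*z) dx ∧ dy + (x + 3*y - z) dx ∧ dz.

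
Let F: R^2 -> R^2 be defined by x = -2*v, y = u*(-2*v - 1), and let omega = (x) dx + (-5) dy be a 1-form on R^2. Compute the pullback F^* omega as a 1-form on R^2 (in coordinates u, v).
F^* omega = (10*v + 5) du + (10*u + 4*v) dv

Using F^*(f dg) = (f ∘ F) d(g ∘ F), substitute each coordinate x_i by F_i(u, v) in f_i, and replace dx_i by d F_i = (∂F_i/∂u) du + (∂F_i/∂v) dv.
  For the x component: f_1(F) = -2*v; d F_1 = (0) du + (-2) dv
  For the y component: f_2(F) = -5; d F_2 = (-2*v - 1) du + (-2*u) dv
Combining and collecting du, dv coefficients:
  coeff of du: 10*v + 5
  coeff of dv: 10*u + 4*v
F^* omega = (10*v + 5) du + (10*u + 4*v) dv.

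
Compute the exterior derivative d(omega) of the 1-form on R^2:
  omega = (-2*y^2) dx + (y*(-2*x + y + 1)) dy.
d(omega) = (2*y) dx ∧ dy

For a 1-form omega = sum_i f_i dx_i, the exterior derivative is
  d(omega) = sum_{i < j} (∂f_j/∂x_i - ∂f_i/∂x_j) dx_i ∧ dx_j.
  coefficient of dx ∧ dy: ∂f_2/∂x - ∂f_1/∂y = ∂(y*(-2*x + y + 1))/∂x - ∂(-2*y^2)/∂y = 2*y
Assembling: d(omega) = (2*y) dx ∧ dy.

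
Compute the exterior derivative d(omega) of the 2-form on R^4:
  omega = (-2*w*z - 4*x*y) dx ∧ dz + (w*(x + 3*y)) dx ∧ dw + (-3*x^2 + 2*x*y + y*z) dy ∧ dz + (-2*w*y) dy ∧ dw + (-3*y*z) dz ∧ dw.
d(omega) = (-2*x + 2*y) dx ∧ dy ∧ dz + (-2*z) dx ∧ dz ∧ dw + (-3*w) dx ∧ dy ∧ dw + (-3*z) dy ∧ dz ∧ dw

For a 2-form omega = sum_{i<j} g_{ij} dx_i ∧ dx_j, the exterior derivative is
  d(omega) = sum_{i<j} d(g_{ij}) ∧ dx_i ∧ dx_j = sum_{i<j, k} (∂g_{ij}/∂x_k) dx_k ∧ dx_i ∧ dx_j.
Expand each term, using dx_k ∧ dx_i ∧ dx_j = sgn(permutation) dx_{(a)} ∧ dx_{(b)} ∧ dx_{(c)} with (a < b < c) sorted:
  d(-2*w*z - 4*x*y) includes (∂/∂y)(-2*w*z - 4*x*y) dy = (-4*x) dy, which multiplied by dx ∧ dz gives (4*x) dx ∧ dy ∧ dz
  d(-2*w*z - 4*x*y) includes (∂/∂w)(-2*w*z - 4*x*y) dw = (-2*z) dw, which multiplied by dx ∧ dz gives (-2*z) dx ∧ dz ∧ dw
  d(w*(x + 3*y)) includes (∂/∂y)(w*(x + 3*y)) dy = (3*w) dy, which multiplied by dx ∧ dw gives (-3*w) dx ∧ dy ∧ dw
  d(-3*x^2 + 2*x*y + y*z) includes (∂/∂x)(-3*x^2 + 2*x*y + y*z) dx = (-6*x + 2*y) dx, which multiplied by dy ∧ dz gives (-6*x + 2*y) dx ∧ dy ∧ dz
  d(-3*y*z) includes (∂/∂y)(-3*y*z) dy = (-3*z) dy, which multiplied by dz ∧ dw gives (-3*z) dy ∧ dz ∧ dw
Collecting like 3-forms: d(omega) = (-2*x + 2*y) dx ∧ dy ∧ dz + (-2*z) dx ∧ dz ∧ dw + (-3*w) dx ∧ dy ∧ dw + (-3*z) dy ∧ dz ∧ dw.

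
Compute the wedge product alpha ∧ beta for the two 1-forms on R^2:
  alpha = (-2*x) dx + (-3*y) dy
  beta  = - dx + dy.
alpha ∧ beta = (-2*x - 3*y) dx ∧ dy

Distribute the wedge, using dx_i ∧ dx_j = -dx_j ∧ dx_i and dx_i ∧ dx_i = 0. For each pair (i, j) with i < j, the coefficient of dx_i ∧ dx_j in alpha ∧ beta is (alpha_i * beta_j - alpha_j * beta_i). Collecting: alpha ∧ beta = (-2*x - 3*y) dx ∧ dy.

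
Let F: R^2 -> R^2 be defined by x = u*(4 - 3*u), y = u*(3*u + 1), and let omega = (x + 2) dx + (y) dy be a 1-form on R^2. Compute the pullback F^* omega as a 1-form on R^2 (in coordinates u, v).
F^* omega = (36*u^3 - 27*u^2 + 5*u + 8) du

Using F^*(f dg) = (f ∘ F) d(g ∘ F), substitute each coordinate x_i by F_i(u, v) in f_i, and replace dx_i by d F_i = (∂F_i/∂u) du + (∂F_i/∂v) dv.
  For the x component: f_1(F) = -3*u^2 + 4*u + 2; d F_1 = (4 - 6*u) du + (0) dv
  For the y component: f_2(F) = u*(3*u + 1); d F_2 = (6*u + 1) du + (0) dv
Combining and collecting du, dv coefficients:
  coeff of du: 36*u^3 - 27*u^2 + 5*u + 8
  coeff of dv: 0
F^* omega = (36*u^3 - 27*u^2 + 5*u + 8) du.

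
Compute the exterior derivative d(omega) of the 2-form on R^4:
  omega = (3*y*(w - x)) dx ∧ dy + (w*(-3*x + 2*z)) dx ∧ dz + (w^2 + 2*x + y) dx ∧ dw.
d(omega) = (3*y - 1) dx ∧ dy ∧ dw + (-3*x + 2*z) dx ∧ dz ∧ dw

For a 2-form omega = sum_{i<j} g_{ij} dx_i ∧ dx_j, the exterior derivative is
  d(omega) = sum_{i<j} d(g_{ij}) ∧ dx_i ∧ dx_j = sum_{i<j, k} (∂g_{ij}/∂x_k) dx_k ∧ dx_i ∧ dx_j.
Expand each term, using dx_k ∧ dx_i ∧ dx_j = sgn(permutation) dx_{(a)} ∧ dx_{(b)} ∧ dx_{(c)} with (a < b < c) sorted:
  d(3*y*(w - x)) includes (∂/∂w)(3*y*(w - x)) dw = (3*y) dw, which multiplied by dx ∧ dy gives (3*y) dx ∧ dy ∧ dw
  d(w*(-3*x + 2*z)) includes (∂/∂w)(w*(-3*x + 2*z)) dw = (-3*x + 2*z) dw, which multiplied by dx ∧ dz gives (-3*x + 2*z) dx ∧ dz ∧ dw
  d(w^2 + 2*x + y) includes (∂/∂y)(w^2 + 2*x + y) dy = (1) dy, which multiplied by dx ∧ dw gives (-1) dx ∧ dy ∧ dw
Collecting like 3-forms: d(omega) = (3*y - 1) dx ∧ dy ∧ dw + (-3*x + 2*z) dx ∧ dz ∧ dw.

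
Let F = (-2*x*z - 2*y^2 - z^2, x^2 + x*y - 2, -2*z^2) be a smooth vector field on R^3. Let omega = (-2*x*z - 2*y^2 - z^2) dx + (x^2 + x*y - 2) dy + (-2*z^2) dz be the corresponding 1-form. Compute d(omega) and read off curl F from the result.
d(omega) = (0) dy ∧ dz + (-2*x - 2*z) dz ∧ dx + (2*x + 5*y) dx ∧ dy; curl F = (0, -2*x - 2*z, 2*x + 5*y)

d omega = sum_{i<j} (∂f_j/∂x_i - ∂f_i/∂x_j) dx_i ∧ dx_j. Under the identification (dy ∧ dz, dz ∧ dx, dx ∧ dy) ↔ (e_x, e_y, e_z), the coefficients are exactly the components of curl F. Compute:
  ∂R/∂y - ∂Q/∂z = (0) - (0) = 0
  ∂P/∂z - ∂R/∂x = (-2*x - 2*z) - (0) = -2*x - 2*z
  ∂Q/∂x - ∂P/∂y = (2*x + y) - (-4*y) = 2*x + 5*y.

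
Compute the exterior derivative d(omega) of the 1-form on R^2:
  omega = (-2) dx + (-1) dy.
d(omega) = 0

For a 1-form omega = sum_i f_i dx_i, the exterior derivative is
  d(omega) = sum_{i < j} (∂f_j/∂x_i - ∂f_i/∂x_j) dx_i ∧ dx_j.

Assembling: d(omega) = 0.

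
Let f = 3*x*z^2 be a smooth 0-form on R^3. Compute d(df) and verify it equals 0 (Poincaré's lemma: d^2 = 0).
d(df) = 0

Step 1: df = sum_i (∂f/∂x_i) dx_i = (3*z^2) dx + (0) dy + (6*x*z) dz.
Step 2: Apply d again. Using the 1-form formula, the coefficient of dx ∧ dy in d(df) is ∂^2 f/∂x ∂y - ∂^2 f/∂y ∂x = (0) - (0) = 0 (equality of mixed partials for smooth f).
Similarly for dx ∧ dz and dy ∧ dz — all coefficients vanish. So d(df) = 0.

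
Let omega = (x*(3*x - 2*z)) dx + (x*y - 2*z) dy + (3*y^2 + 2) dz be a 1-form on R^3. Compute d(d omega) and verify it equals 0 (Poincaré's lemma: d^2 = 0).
d(d omega) = 0

Step 1: d omega = sum_{i<j} (∂f_j/∂x_i - ∂f_i/∂x_j) dx_i ∧ dx_j:
  coeff of dx ∧ dy: y
  coeff of dx ∧ dz: 2*x
  coeff of dy ∧ dz: 6*y + 2
Step 2: Apply d again to each 2-form coefficient. The only possible 3-form in R^3 is dx ∧ dy ∧ dz, with coefficient
  ∂(coeff of dy∧dz)/∂x - ∂(coeff of dx∧dz)/∂y + ∂(coeff of dx∧dy)/∂z
  = ∂/∂x (6*y + 2) - ∂/∂y (2*x) + ∂/∂z (y).
Each of these terms simplifies to sums of mixed partials that cancel in pairs. The result is 0 (by equality of mixed partials for smooth functions — Schwarz / Clairaut).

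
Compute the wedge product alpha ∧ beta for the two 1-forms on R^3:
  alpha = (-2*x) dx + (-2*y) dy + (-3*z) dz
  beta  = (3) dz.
alpha ∧ beta = (-6*x) dx ∧ dz + (-6*y) dy ∧ dz

Distribute the wedge, using dx_i ∧ dx_j = -dx_j ∧ dx_i and dx_i ∧ dx_i = 0. For each pair (i, j) with i < j, the coefficient of dx_i ∧ dx_j in alpha ∧ beta is (alpha_i * beta_j - alpha_j * beta_i). Collecting: alpha ∧ beta = (-6*x) dx ∧ dz + (-6*y) dy ∧ dz.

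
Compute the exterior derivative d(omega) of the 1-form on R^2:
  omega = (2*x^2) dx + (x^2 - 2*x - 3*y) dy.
d(omega) = (2*x - 2) dx ∧ dy

For a 1-form omega = sum_i f_i dx_i, the exterior derivative is
  d(omega) = sum_{i < j} (∂f_j/∂x_i - ∂f_i/∂x_j) dx_i ∧ dx_j.
  coefficient of dx ∧ dy: ∂f_2/∂x - ∂f_1/∂y = ∂(x^2 - 2*x - 3*y)/∂x - ∂(2*x^2)/∂y = 2*x - 2
Assembling: d(omega) = (2*x - 2) dx ∧ dy.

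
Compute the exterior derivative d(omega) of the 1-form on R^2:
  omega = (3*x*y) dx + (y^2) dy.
d(omega) = (-3*x) dx ∧ dy

For a 1-form omega = sum_i f_i dx_i, the exterior derivative is
  d(omega) = sum_{i < j} (∂f_j/∂x_i - ∂f_i/∂x_j) dx_i ∧ dx_j.
  coefficient of dx ∧ dy: ∂f_2/∂x - ∂f_1/∂y = ∂(y^2)/∂x - ∂(3*x*y)/∂y = -3*x
Assembling: d(omega) = (-3*x) dx ∧ dy.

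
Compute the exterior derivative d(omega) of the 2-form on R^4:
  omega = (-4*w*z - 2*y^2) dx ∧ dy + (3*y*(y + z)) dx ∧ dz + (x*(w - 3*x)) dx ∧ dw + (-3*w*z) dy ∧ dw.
d(omega) = (-4*w - 6*y - 3*z) dx ∧ dy ∧ dz + (-4*z) dx ∧ dy ∧ dw + (3*w) dy ∧ dz ∧ dw

For a 2-form omega = sum_{i<j} g_{ij} dx_i ∧ dx_j, the exterior derivative is
  d(omega) = sum_{i<j} d(g_{ij}) ∧ dx_i ∧ dx_j = sum_{i<j, k} (∂g_{ij}/∂x_k) dx_k ∧ dx_i ∧ dx_j.
Expand each term, using dx_k ∧ dx_i ∧ dx_j = sgn(permutation) dx_{(a)} ∧ dx_{(b)} ∧ dx_{(c)} with (a < b < c) sorted:
  d(-4*w*z - 2*y^2) includes (∂/∂z)(-4*w*z - 2*y^2) dz = (-4*w) dz, which multiplied by dx ∧ dy gives (-4*w) dx ∧ dy ∧ dz
  d(-4*w*z - 2*y^2) includes (∂/∂w)(-4*w*z - 2*y^2) dw = (-4*z) dw, which multiplied by dx ∧ dy gives (-4*z) dx ∧ dy ∧ dw
  d(3*y*(y + z)) includes (∂/∂y)(3*y*(y + z)) dy = (6*y + 3*z) dy, which multiplied by dx ∧ dz gives (-6*y - 3*z) dx ∧ dy ∧ dz
  d(-3*w*z) includes (∂/∂z)(-3*w*z) dz = (-3*w) dz, which multiplied by dy ∧ dw gives (3*w) dy ∧ dz ∧ dw
Collecting like 3-forms: d(omega) = (-4*w - 6*y - 3*z) dx ∧ dy ∧ dz + (-4*z) dx ∧ dy ∧ dw + (3*w) dy ∧ dz ∧ dw.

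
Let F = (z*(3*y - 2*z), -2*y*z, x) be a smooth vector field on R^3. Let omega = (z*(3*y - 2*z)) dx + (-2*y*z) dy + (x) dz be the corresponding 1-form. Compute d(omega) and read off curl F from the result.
d(omega) = (2*y) dy ∧ dz + (3*y - 4*z - 1) dz ∧ dx + (-3*z) dx ∧ dy; curl F = (2*y, 3*y - 4*z - 1, -3*z)

d omega = sum_{i<j} (∂f_j/∂x_i - ∂f_i/∂x_j) dx_i ∧ dx_j. Under the identification (dy ∧ dz, dz ∧ dx, dx ∧ dy) ↔ (e_x, e_y, e_z), the coefficients are exactly the components of curl F. Compute:
  ∂R/∂y - ∂Q/∂z = (0) - (-2*y) = 2*y
  ∂P/∂z - ∂R/∂x = (3*y - 4*z) - (1) = 3*y - 4*z - 1
  ∂Q/∂x - ∂P/∂y = (0) - (3*z) = -3*z.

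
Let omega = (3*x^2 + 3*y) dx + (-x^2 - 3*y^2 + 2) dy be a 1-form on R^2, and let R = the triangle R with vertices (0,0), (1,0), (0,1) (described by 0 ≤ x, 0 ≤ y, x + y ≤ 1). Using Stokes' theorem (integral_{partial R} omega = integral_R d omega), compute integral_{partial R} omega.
integral_(partial R) omega = -11/6

Stokes: integral_partial_R omega = integral_R d omega with d omega = (∂Q/∂x - ∂P/∂y) dx ∧ dy.
  ∂Q/∂x = -2*x
  ∂P/∂y = 3
  integrand = ∂Q/∂x - ∂P/∂y = -2*x - 3.
Integrating over R: integral_0^1 integral_0^{1-x} (-2*x - 3) dy dx = -11/6.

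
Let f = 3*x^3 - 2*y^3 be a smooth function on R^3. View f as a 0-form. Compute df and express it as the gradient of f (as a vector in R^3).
df = (9*x^2) dx + (-6*y^2) dy + (0) dz; grad f = (9*x^2, -6*y^2, 0)

For a 0-form f, d f = (∂f/∂x) dx + (∂f/∂y) dy + (∂f/∂z) dz. The components of the vector representation are exactly the entries of grad f in Cartesian coordinates:
  ∂f/∂x = 9*x^2
  ∂f/∂y = -6*y^2
  ∂f/∂z = 0.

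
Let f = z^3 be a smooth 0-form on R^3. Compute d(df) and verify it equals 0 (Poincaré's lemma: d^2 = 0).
d(df) = 0

Step 1: df = sum_i (∂f/∂x_i) dx_i = (0) dx + (0) dy + (3*z^2) dz.
Step 2: Apply d again. Using the 1-form formula, the coefficient of dx ∧ dy in d(df) is ∂^2 f/∂x ∂y - ∂^2 f/∂y ∂x = (0) - (0) = 0 (equality of mixed partials for smooth f).
Similarly for dx ∧ dz and dy ∧ dz — all coefficients vanish. So d(df) = 0.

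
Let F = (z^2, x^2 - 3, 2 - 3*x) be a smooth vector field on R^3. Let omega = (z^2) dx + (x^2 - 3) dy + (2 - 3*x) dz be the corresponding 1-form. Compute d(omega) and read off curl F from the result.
d(omega) = (0) dy ∧ dz + (2*z + 3) dz ∧ dx + (2*x) dx ∧ dy; curl F = (0, 2*z + 3, 2*x)

d omega = sum_{i<j} (∂f_j/∂x_i - ∂f_i/∂x_j) dx_i ∧ dx_j. Under the identification (dy ∧ dz, dz ∧ dx, dx ∧ dy) ↔ (e_x, e_y, e_z), the coefficients are exactly the components of curl F. Compute:
  ∂R/∂y - ∂Q/∂z = (0) - (0) = 0
  ∂P/∂z - ∂R/∂x = (2*z) - (-3) = 2*z + 3
  ∂Q/∂x - ∂P/∂y = (2*x) - (0) = 2*x.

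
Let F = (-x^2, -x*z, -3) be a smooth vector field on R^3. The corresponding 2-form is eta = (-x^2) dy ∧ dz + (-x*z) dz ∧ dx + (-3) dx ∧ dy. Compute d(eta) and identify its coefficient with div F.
d(eta) = (-2*x) dx ∧ dy ∧ dz; div F = -2*x

For a 2-form in R^3 of the form above, applying d gives a 3-form with coefficient ∂P/∂x + ∂Q/∂y + ∂R/∂z:
  ∂P/∂x = -2*x
  ∂Q/∂y = 0
  ∂R/∂z = 0
Sum = -2*x, which is exactly div F.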